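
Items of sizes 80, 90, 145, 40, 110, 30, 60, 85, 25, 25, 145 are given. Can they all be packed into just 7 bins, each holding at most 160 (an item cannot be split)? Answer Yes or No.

A valid assignment using 6 bins:
  bin 1: 145 = 145
  bin 2: 145 = 145
  bin 3: 110 + 40 = 150
  bin 4: 90 + 60 = 150
  bin 5: 85 + 30 + 25 = 140
  bin 6: 80 + 25 = 105
That uses only 6 ≤ 7, so 7 bins are enough.

Yes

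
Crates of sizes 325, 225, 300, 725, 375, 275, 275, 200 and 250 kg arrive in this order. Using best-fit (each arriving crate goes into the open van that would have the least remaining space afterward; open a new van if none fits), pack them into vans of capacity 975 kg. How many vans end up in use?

  325 → van 1 (new)  [load 325/975]
  225 → van 1  [load 550/975]
  300 → van 1  [load 850/975]
  725 → van 2 (new)  [load 725/975]
  375 → van 3 (new)  [load 375/975]
  275 → van 3  [load 650/975]
  275 → van 3  [load 925/975]
  200 → van 2  [load 925/975]
  250 → van 4 (new)  [load 250/975]
4 vans opened.

4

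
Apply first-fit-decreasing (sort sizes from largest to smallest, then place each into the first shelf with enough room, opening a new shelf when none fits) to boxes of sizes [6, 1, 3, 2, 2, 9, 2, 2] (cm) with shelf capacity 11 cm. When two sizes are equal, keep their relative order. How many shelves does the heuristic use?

3

Sorted descending: 9, 6, 3, 2, 2, 2, 2, 1.
  9 → shelf 1 (new)  [load 9/11]
  6 → shelf 2 (new)  [load 6/11]
  3 → shelf 2  [load 9/11]
  2 → shelf 1  [load 11/11]
  2 → shelf 2  [load 11/11]
  2 → shelf 3 (new)  [load 2/11]
  2 → shelf 3  [load 4/11]
  1 → shelf 3  [load 5/11]
3 shelves opened.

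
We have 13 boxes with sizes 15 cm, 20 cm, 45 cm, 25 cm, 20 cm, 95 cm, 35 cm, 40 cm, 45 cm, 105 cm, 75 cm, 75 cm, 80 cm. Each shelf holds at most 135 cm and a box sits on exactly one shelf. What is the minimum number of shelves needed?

6

Total = 105 + 95 + 80 + 75 + 75 + 45 + 45 + 40 + 35 + 25 + 20 + 20 + 15 = 675 cm.
Lower bound: ⌈675/135⌉ = 5 shelves.
A packing using 6 shelves:
  shelf 1: 105 + 25 = 130
  shelf 2: 95 + 40 = 135
  shelf 3: 80 + 45 = 125
  shelf 4: 75 + 45 + 15 = 135
  shelf 5: 75 + 35 + 20 = 130
  shelf 6: 20 = 20
No arrangement into 5 shelves stays within capacity, so 6 is optimal.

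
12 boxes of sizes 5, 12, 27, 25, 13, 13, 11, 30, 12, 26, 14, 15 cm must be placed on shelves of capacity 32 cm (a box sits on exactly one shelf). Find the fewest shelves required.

8

Total = 30 + 27 + 26 + 25 + 15 + 14 + 13 + 13 + 12 + 12 + 11 + 5 = 203 cm.
Lower bound: ⌈203/32⌉ = 7 shelves.
A packing using 8 shelves:
  shelf 1: 30 = 30
  shelf 2: 27 + 5 = 32
  shelf 3: 26 = 26
  shelf 4: 25 = 25
  shelf 5: 15 + 14 = 29
  shelf 6: 13 + 13 = 26
  shelf 7: 12 + 12 = 24
  shelf 8: 11 = 11
No arrangement into 7 shelves stays within capacity, so 8 is optimal.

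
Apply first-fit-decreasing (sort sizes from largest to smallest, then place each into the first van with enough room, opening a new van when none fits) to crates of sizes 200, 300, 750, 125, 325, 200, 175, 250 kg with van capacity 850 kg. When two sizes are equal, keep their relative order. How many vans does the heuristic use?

3

Sorted descending: 750, 325, 300, 250, 200, 200, 175, 125.
  750 → van 1 (new)  [load 750/850]
  325 → van 2 (new)  [load 325/850]
  300 → van 2  [load 625/850]
  250 → van 3 (new)  [load 250/850]
  200 → van 2  [load 825/850]
  200 → van 3  [load 450/850]
  175 → van 3  [load 625/850]
  125 → van 3  [load 750/850]
3 vans opened.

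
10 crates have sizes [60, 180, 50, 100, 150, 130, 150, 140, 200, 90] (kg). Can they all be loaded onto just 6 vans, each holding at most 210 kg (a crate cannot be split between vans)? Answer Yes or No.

Total = 1250 kg; ⌈1250/210⌉ = 6.
The bound of 6 does not rule out 6, but exhaustive search shows no assignment into 6 vans of capacity 210 kg exists — the minimum is 7.

No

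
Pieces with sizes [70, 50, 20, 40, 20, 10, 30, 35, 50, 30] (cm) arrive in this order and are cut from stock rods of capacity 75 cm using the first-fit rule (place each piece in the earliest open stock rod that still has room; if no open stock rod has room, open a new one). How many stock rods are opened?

  70 → stock rod 1 (new)  [load 70/75]
  50 → stock rod 2 (new)  [load 50/75]
  20 → stock rod 2  [load 70/75]
  40 → stock rod 3 (new)  [load 40/75]
  20 → stock rod 3  [load 60/75]
  10 → stock rod 3  [load 70/75]
  30 → stock rod 4 (new)  [load 30/75]
  35 → stock rod 4  [load 65/75]
  50 → stock rod 5 (new)  [load 50/75]
  30 → stock rod 6 (new)  [load 30/75]
6 stock rods opened.

6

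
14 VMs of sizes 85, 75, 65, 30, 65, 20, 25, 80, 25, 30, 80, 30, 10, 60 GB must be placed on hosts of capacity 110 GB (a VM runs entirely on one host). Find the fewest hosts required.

7

Total = 85 + 80 + 80 + 75 + 65 + 65 + 60 + 30 + 30 + 30 + 25 + 25 + 20 + 10 = 680 GB.
Lower bound: ⌈680/110⌉ = 7 hosts.
A packing using 7 hosts:
  host 1: 85 + 25 = 110
  host 2: 80 + 30 = 110
  host 3: 80 + 30 = 110
  host 4: 75 + 30 = 105
  host 5: 65 + 25 + 20 = 110
  host 6: 65 + 10 = 75
  host 7: 60 = 60
This matches the lower bound, so 7 is optimal.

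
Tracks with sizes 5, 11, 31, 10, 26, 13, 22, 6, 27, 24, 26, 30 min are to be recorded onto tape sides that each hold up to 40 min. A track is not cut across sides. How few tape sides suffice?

7

Total = 31 + 30 + 27 + 26 + 26 + 24 + 22 + 13 + 11 + 10 + 6 + 5 = 231 min.
Lower bound: ⌈231/40⌉ = 6 tape sides.
Also, 7 tracks each exceed 20 min, and no two of those can share a side, so at least 7 tape sides are needed.
A packing using 7 tape sides:
  side 1: 31 + 6 = 37
  side 2: 30 + 10 = 40
  side 3: 27 + 13 = 40
  side 4: 26 + 11 = 37
  side 5: 26 + 5 = 31
  side 6: 24 = 24
  side 7: 22 = 22
This matches the lower bound, so 7 is optimal.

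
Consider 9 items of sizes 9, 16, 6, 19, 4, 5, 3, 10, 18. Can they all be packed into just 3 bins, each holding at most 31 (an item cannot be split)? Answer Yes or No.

A valid assignment using 3 bins:
  bin 1: 19 + 10 = 29
  bin 2: 18 + 9 + 4 = 31
  bin 3: 16 + 6 + 5 + 3 = 30
Every load is within 31, so 3 bins suffice.

Yes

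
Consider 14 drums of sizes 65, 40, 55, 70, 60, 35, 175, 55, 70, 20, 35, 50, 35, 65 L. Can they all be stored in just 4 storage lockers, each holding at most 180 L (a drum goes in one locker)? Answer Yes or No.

Total = 830 L; ⌈830/180⌉ = 5.
At least 5 storage lockers are required, but only 4 are allowed.

No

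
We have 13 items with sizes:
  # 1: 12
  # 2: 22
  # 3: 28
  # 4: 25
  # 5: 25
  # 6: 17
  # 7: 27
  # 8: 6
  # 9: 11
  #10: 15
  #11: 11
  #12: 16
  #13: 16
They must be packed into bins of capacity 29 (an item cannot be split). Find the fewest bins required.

Total = 28 + 27 + 25 + 25 + 22 + 17 + 16 + 16 + 15 + 12 + 11 + 11 + 6 = 231.
Lower bound: ⌈231/29⌉ = 8 bins.
Also, 9 items each exceed 29/2, and no two of those can share a bin, so at least 9 bins are needed.
A packing using 9 bins:
  bin 1: 28 = 28
  bin 2: 27 = 27
  bin 3: 25 = 25
  bin 4: 25 = 25
  bin 5: 22 + 6 = 28
  bin 6: 17 + 12 = 29
  bin 7: 16 + 11 = 27
  bin 8: 16 + 11 = 27
  bin 9: 15 = 15
This matches the lower bound, so 9 is optimal.

9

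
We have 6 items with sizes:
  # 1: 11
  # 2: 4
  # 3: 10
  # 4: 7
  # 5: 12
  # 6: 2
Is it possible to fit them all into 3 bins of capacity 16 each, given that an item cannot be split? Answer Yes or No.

No

Total = 46; ⌈46/16⌉ = 3.
The bound of 3 does not rule out 3, but exhaustive search shows no assignment into 3 bins of capacity 16 exists — the minimum is 4.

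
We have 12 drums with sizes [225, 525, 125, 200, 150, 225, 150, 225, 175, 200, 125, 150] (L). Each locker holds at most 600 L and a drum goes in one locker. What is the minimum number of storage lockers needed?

5

Total = 525 + 225 + 225 + 225 + 200 + 200 + 175 + 150 + 150 + 150 + 125 + 125 = 2475 L.
Lower bound: ⌈2475/600⌉ = 5 storage lockers.
A packing using 5 storage lockers:
  locker 1: 525 = 525
  locker 2: 225 + 225 + 150 = 600
  locker 3: 225 + 200 + 175 = 600
  locker 4: 200 + 150 + 150 = 500
  locker 5: 125 + 125 = 250
This matches the lower bound, so 5 is optimal.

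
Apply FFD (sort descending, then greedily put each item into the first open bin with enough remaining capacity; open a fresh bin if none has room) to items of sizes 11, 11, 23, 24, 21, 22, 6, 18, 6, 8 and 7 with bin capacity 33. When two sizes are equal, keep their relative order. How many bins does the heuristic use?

Sorted descending: 24, 23, 22, 21, 18, 11, 11, 8, 7, 6, 6.
  24 → bin 1 (new)  [load 24/33]
  23 → bin 2 (new)  [load 23/33]
  22 → bin 3 (new)  [load 22/33]
  21 → bin 4 (new)  [load 21/33]
  18 → bin 5 (new)  [load 18/33]
  11 → bin 3  [load 33/33]
  11 → bin 4  [load 32/33]
  8 → bin 1  [load 32/33]
  7 → bin 2  [load 30/33]
  6 → bin 5  [load 24/33]
  6 → bin 5  [load 30/33]
5 bins opened.

5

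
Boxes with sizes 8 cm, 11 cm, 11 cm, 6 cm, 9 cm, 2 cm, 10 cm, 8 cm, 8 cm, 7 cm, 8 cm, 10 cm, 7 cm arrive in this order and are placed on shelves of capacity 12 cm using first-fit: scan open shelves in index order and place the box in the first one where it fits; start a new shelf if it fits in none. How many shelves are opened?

12

  8 → shelf 1 (new)  [load 8/12]
  11 → shelf 2 (new)  [load 11/12]
  11 → shelf 3 (new)  [load 11/12]
  6 → shelf 4 (new)  [load 6/12]
  9 → shelf 5 (new)  [load 9/12]
  2 → shelf 1  [load 10/12]
  10 → shelf 6 (new)  [load 10/12]
  8 → shelf 7 (new)  [load 8/12]
  8 → shelf 8 (new)  [load 8/12]
  7 → shelf 9 (new)  [load 7/12]
  8 → shelf 10 (new)  [load 8/12]
  10 → shelf 11 (new)  [load 10/12]
  7 → shelf 12 (new)  [load 7/12]
12 shelves opened.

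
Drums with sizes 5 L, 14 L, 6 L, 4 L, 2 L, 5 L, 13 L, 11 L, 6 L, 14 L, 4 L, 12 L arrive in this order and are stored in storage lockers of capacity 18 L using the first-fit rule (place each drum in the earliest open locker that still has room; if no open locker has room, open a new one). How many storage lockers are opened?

6

  5 → locker 1 (new)  [load 5/18]
  14 → locker 2 (new)  [load 14/18]
  6 → locker 1  [load 11/18]
  4 → locker 1  [load 15/18]
  2 → locker 1  [load 17/18]
  5 → locker 3 (new)  [load 5/18]
  13 → locker 3  [load 18/18]
  11 → locker 4 (new)  [load 11/18]
  6 → locker 4  [load 17/18]
  14 → locker 5 (new)  [load 14/18]
  4 → locker 2  [load 18/18]
  12 → locker 6 (new)  [load 12/18]
6 storage lockers opened.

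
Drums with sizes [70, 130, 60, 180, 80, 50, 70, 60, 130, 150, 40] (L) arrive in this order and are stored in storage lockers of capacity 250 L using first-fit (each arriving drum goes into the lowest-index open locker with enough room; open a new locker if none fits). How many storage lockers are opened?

  70 → locker 1 (new)  [load 70/250]
  130 → locker 1  [load 200/250]
  60 → locker 2 (new)  [load 60/250]
  180 → locker 2  [load 240/250]
  80 → locker 3 (new)  [load 80/250]
  50 → locker 1  [load 250/250]
  70 → locker 3  [load 150/250]
  60 → locker 3  [load 210/250]
  130 → locker 4 (new)  [load 130/250]
  150 → locker 5 (new)  [load 150/250]
  40 → locker 3  [load 250/250]
5 storage lockers opened.

5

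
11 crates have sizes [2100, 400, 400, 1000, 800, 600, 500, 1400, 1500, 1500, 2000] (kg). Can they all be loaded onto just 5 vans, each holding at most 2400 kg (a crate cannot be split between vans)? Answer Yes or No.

No

Total = 12200 kg; ⌈12200/2400⌉ = 6.
At least 6 vans are required, but only 5 are allowed.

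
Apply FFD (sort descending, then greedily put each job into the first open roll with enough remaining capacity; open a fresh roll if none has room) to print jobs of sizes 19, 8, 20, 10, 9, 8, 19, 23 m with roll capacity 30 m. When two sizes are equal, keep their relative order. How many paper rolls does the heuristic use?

Sorted descending: 23, 20, 19, 19, 10, 9, 8, 8.
  23 → roll 1 (new)  [load 23/30]
  20 → roll 2 (new)  [load 20/30]
  19 → roll 3 (new)  [load 19/30]
  19 → roll 4 (new)  [load 19/30]
  10 → roll 2  [load 30/30]
  9 → roll 3  [load 28/30]
  8 → roll 4  [load 27/30]
  8 → roll 5 (new)  [load 8/30]
5 paper rolls opened.

5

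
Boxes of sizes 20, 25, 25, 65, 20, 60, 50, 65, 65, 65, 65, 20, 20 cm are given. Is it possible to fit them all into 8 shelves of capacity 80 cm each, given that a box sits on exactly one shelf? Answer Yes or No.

No

Total = 565 cm; ⌈565/80⌉ = 8.
The bound of 8 does not rule out 8, but exhaustive search shows no assignment into 8 shelves of capacity 80 cm exists — the minimum is 9.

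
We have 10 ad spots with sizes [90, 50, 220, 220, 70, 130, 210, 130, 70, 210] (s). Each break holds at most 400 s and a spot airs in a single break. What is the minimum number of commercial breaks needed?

Total = 220 + 220 + 210 + 210 + 130 + 130 + 90 + 70 + 70 + 50 = 1400 s.
Lower bound: ⌈1400/400⌉ = 4 commercial breaks.
A packing using 4 commercial breaks:
  break 1: 220 + 130 + 50 = 400
  break 2: 220 + 130 = 350
  break 3: 210 + 90 + 70 = 370
  break 4: 210 + 70 = 280
This matches the lower bound, so 4 is optimal.

4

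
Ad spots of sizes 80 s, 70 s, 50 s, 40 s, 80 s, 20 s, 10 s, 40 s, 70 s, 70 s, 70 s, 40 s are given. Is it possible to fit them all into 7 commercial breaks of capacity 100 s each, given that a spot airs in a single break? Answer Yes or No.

No

Total = 640 s; ⌈640/100⌉ = 7.
The bound of 7 does not rule out 7, but exhaustive search shows no assignment into 7 commercial breaks of capacity 100 s exists — the minimum is 8.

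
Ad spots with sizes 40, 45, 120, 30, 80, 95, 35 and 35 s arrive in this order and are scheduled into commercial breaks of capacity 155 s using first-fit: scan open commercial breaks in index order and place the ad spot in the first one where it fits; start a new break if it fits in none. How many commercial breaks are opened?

  40 → break 1 (new)  [load 40/155]
  45 → break 1  [load 85/155]
  120 → break 2 (new)  [load 120/155]
  30 → break 1  [load 115/155]
  80 → break 3 (new)  [load 80/155]
  95 → break 4 (new)  [load 95/155]
  35 → break 1  [load 150/155]
  35 → break 2  [load 155/155]
4 commercial breaks opened.

4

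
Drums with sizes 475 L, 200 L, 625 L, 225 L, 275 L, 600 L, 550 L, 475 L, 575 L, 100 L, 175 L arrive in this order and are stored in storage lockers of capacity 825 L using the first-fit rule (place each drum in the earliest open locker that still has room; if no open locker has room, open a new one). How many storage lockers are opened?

  475 → locker 1 (new)  [load 475/825]
  200 → locker 1  [load 675/825]
  625 → locker 2 (new)  [load 625/825]
  225 → locker 3 (new)  [load 225/825]
  275 → locker 3  [load 500/825]
  600 → locker 4 (new)  [load 600/825]
  550 → locker 5 (new)  [load 550/825]
  475 → locker 6 (new)  [load 475/825]
  575 → locker 7 (new)  [load 575/825]
  100 → locker 1  [load 775/825]
  175 → locker 2  [load 800/825]
7 storage lockers opened.

7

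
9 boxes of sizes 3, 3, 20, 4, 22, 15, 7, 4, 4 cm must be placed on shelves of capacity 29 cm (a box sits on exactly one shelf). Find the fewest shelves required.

Total = 22 + 20 + 15 + 7 + 4 + 4 + 4 + 3 + 3 = 82 cm.
Lower bound: ⌈82/29⌉ = 3 shelves.
A packing using 3 shelves:
  shelf 1: 22 + 7 = 29
  shelf 2: 20 + 4 + 4 = 28
  shelf 3: 15 + 4 + 3 + 3 = 25
This matches the lower bound, so 3 is optimal.

3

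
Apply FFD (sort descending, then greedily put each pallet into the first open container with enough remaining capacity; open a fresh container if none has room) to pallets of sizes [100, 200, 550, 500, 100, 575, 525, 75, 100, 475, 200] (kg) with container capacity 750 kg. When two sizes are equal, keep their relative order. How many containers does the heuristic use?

5

Sorted descending: 575, 550, 525, 500, 475, 200, 200, 100, 100, 100, 75.
  575 → container 1 (new)  [load 575/750]
  550 → container 2 (new)  [load 550/750]
  525 → container 3 (new)  [load 525/750]
  500 → container 4 (new)  [load 500/750]
  475 → container 5 (new)  [load 475/750]
  200 → container 2  [load 750/750]
  200 → container 3  [load 725/750]
  100 → container 1  [load 675/750]
  100 → container 4  [load 600/750]
  100 → container 4  [load 700/750]
  75 → container 1  [load 750/750]
5 containers opened.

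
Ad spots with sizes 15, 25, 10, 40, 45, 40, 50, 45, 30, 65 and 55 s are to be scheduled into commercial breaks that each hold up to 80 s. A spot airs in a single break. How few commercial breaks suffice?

Total = 65 + 55 + 50 + 45 + 45 + 40 + 40 + 30 + 25 + 15 + 10 = 420 s.
Lower bound: ⌈420/80⌉ = 6 commercial breaks.
A packing using 6 commercial breaks:
  break 1: 65 + 15 = 80
  break 2: 55 + 25 = 80
  break 3: 50 + 30 = 80
  break 4: 45 + 10 = 55
  break 5: 45 = 45
  break 6: 40 + 40 = 80
This matches the lower bound, so 6 is optimal.

6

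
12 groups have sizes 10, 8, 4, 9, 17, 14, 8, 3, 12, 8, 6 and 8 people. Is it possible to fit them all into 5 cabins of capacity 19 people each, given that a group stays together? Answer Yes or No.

Total = 107 people; ⌈107/19⌉ = 6.
At least 6 cabins are required, but only 5 are allowed.

No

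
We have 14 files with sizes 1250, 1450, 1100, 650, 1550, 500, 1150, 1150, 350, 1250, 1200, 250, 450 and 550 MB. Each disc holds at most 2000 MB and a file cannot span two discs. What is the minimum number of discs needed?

Total = 1550 + 1450 + 1250 + 1250 + 1200 + 1150 + 1150 + 1100 + 650 + 550 + 500 + 450 + 350 + 250 = 12850 MB.
Lower bound: ⌈12850/2000⌉ = 7 discs.
Also, 8 files each exceed 1000 MB, and no two of those can share a disc, so at least 8 discs are needed.
A packing using 8 discs:
  disc 1: 1550 + 450 = 2000
  disc 2: 1450 + 550 = 2000
  disc 3: 1250 + 650 = 1900
  disc 4: 1250 + 500 + 250 = 2000
  disc 5: 1200 + 350 = 1550
  disc 6: 1150 = 1150
  disc 7: 1150 = 1150
  disc 8: 1100 = 1100
This matches the lower bound, so 8 is optimal.

8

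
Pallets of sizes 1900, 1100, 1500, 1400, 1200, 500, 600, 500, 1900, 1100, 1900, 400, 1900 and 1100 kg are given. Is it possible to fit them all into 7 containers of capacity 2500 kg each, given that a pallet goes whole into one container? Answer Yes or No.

No

Total = 17000 kg; ⌈17000/2500⌉ = 7.
The bound of 7 does not rule out 7, but exhaustive search shows no assignment into 7 containers of capacity 2500 kg exists — the minimum is 8.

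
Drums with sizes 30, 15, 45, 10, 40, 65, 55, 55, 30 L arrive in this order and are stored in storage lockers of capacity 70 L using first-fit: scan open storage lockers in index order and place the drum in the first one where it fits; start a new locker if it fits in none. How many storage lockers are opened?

  30 → locker 1 (new)  [load 30/70]
  15 → locker 1  [load 45/70]
  45 → locker 2 (new)  [load 45/70]
  10 → locker 1  [load 55/70]
  40 → locker 3 (new)  [load 40/70]
  65 → locker 4 (new)  [load 65/70]
  55 → locker 5 (new)  [load 55/70]
  55 → locker 6 (new)  [load 55/70]
  30 → locker 3  [load 70/70]
6 storage lockers opened.

6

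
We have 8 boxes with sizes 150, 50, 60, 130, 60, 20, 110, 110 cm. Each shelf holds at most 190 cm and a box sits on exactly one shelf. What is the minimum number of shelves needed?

4

Total = 150 + 130 + 110 + 110 + 60 + 60 + 50 + 20 = 690 cm.
Lower bound: ⌈690/190⌉ = 4 shelves.
A packing using 4 shelves:
  shelf 1: 150 + 20 = 170
  shelf 2: 130 + 60 = 190
  shelf 3: 110 + 60 = 170
  shelf 4: 110 + 50 = 160
This matches the lower bound, so 4 is optimal.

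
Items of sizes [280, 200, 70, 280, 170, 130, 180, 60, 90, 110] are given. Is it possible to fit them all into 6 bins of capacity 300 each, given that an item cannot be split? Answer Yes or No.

Yes

A valid assignment using 6 bins:
  bin 1: 280 = 280
  bin 2: 280 = 280
  bin 3: 200 + 90 = 290
  bin 4: 180 + 110 = 290
  bin 5: 170 + 130 = 300
  bin 6: 70 + 60 = 130
Every load is within 300, so 6 bins suffice.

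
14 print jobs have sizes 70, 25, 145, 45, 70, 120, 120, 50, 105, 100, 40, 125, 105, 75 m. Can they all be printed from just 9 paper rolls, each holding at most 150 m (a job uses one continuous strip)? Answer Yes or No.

A valid assignment using 9 paper rolls:
  roll 1: 145 = 145
  roll 2: 125 + 25 = 150
  roll 3: 120 = 120
  roll 4: 120 = 120
  roll 5: 105 + 45 = 150
  roll 6: 105 + 40 = 145
  roll 7: 100 + 50 = 150
  roll 8: 75 + 70 = 145
  roll 9: 70 = 70
Every load is within 150 m, so 9 paper rolls suffice.

Yes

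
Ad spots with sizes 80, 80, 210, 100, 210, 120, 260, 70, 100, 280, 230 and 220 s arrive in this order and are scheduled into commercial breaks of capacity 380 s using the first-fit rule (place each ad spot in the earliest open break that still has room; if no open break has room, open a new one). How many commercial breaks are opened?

  80 → break 1 (new)  [load 80/380]
  80 → break 1  [load 160/380]
  210 → break 1  [load 370/380]
  100 → break 2 (new)  [load 100/380]
  210 → break 2  [load 310/380]
  120 → break 3 (new)  [load 120/380]
  260 → break 3  [load 380/380]
  70 → break 2  [load 380/380]
  100 → break 4 (new)  [load 100/380]
  280 → break 4  [load 380/380]
  230 → break 5 (new)  [load 230/380]
  220 → break 6 (new)  [load 220/380]
6 commercial breaks opened.

6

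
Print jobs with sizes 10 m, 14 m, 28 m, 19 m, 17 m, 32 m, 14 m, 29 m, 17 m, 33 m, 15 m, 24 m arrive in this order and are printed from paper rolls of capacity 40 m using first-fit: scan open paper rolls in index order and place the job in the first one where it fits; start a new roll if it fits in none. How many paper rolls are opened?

8

  10 → roll 1 (new)  [load 10/40]
  14 → roll 1  [load 24/40]
  28 → roll 2 (new)  [load 28/40]
  19 → roll 3 (new)  [load 19/40]
  17 → roll 3  [load 36/40]
  32 → roll 4 (new)  [load 32/40]
  14 → roll 1  [load 38/40]
  29 → roll 5 (new)  [load 29/40]
  17 → roll 6 (new)  [load 17/40]
  33 → roll 7 (new)  [load 33/40]
  15 → roll 6  [load 32/40]
  24 → roll 8 (new)  [load 24/40]
8 paper rolls opened.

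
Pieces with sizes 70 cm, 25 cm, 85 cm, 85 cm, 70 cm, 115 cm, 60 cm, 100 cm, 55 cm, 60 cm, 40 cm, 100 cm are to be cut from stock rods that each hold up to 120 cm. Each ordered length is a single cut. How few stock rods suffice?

9

Total = 115 + 100 + 100 + 85 + 85 + 70 + 70 + 60 + 60 + 55 + 40 + 25 = 865 cm.
Lower bound: ⌈865/120⌉ = 8 stock rods.
A packing using 9 stock rods:
  stock rod 1: 115 = 115
  stock rod 2: 100 = 100
  stock rod 3: 100 = 100
  stock rod 4: 85 + 25 = 110
  stock rod 5: 85 = 85
  stock rod 6: 70 + 40 = 110
  stock rod 7: 70 = 70
  stock rod 8: 60 + 60 = 120
  stock rod 9: 55 = 55
No arrangement into 8 stock rods stays within capacity, so 9 is optimal.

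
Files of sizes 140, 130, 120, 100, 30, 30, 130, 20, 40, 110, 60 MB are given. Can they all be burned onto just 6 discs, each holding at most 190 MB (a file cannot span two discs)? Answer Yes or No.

Yes

A valid assignment using 6 discs:
  disc 1: 140 + 40 = 180
  disc 2: 130 + 60 = 190
  disc 3: 130 + 30 + 30 = 190
  disc 4: 120 + 20 = 140
  disc 5: 110 = 110
  disc 6: 100 = 100
Every load is within 190 MB, so 6 discs suffice.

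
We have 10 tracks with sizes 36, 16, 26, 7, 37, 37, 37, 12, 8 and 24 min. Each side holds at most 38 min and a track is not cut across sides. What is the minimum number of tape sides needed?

7

Total = 37 + 37 + 37 + 36 + 26 + 24 + 16 + 12 + 8 + 7 = 240 min.
Lower bound: ⌈240/38⌉ = 7 tape sides.
A packing using 7 tape sides:
  side 1: 37 = 37
  side 2: 37 = 37
  side 3: 37 = 37
  side 4: 36 = 36
  side 5: 26 + 12 = 38
  side 6: 24 + 8 = 32
  side 7: 16 + 7 = 23
This matches the lower bound, so 7 is optimal.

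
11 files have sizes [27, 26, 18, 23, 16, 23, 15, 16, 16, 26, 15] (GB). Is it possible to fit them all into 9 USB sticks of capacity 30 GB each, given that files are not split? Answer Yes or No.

Total = 221 GB; ⌈221/30⌉ = 8.
9 files each exceed half the capacity and cannot share a USB stick, forcing at least 9 USB sticks.
The bound of 9 does not rule out 9, but exhaustive search shows no assignment into 9 USB sticks of capacity 30 GB exists — the minimum is 10.

No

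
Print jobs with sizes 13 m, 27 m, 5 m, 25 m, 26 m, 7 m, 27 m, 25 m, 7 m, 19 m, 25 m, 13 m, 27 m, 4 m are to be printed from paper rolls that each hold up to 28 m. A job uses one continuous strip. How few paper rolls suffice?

10

Total = 27 + 27 + 27 + 26 + 25 + 25 + 25 + 19 + 13 + 13 + 7 + 7 + 5 + 4 = 250 m.
Lower bound: ⌈250/28⌉ = 9 paper rolls.
A packing using 10 paper rolls:
  roll 1: 27 = 27
  roll 2: 27 = 27
  roll 3: 27 = 27
  roll 4: 26 = 26
  roll 5: 25 = 25
  roll 6: 25 = 25
  roll 7: 25 = 25
  roll 8: 19 + 7 = 26
  roll 9: 13 + 13 = 26
  roll 10: 7 + 5 + 4 = 16
No arrangement into 9 paper rolls stays within capacity, so 10 is optimal.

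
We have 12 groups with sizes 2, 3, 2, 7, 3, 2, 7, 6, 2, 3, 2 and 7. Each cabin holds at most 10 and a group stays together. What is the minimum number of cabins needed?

5

Total = 7 + 7 + 7 + 6 + 3 + 3 + 3 + 2 + 2 + 2 + 2 + 2 = 46.
Lower bound: ⌈46/10⌉ = 5 cabins.
A packing using 5 cabins:
  cabin 1: 7 + 3 = 10
  cabin 2: 7 + 3 = 10
  cabin 3: 7 + 3 = 10
  cabin 4: 6 + 2 + 2 = 10
  cabin 5: 2 + 2 + 2 = 6
This matches the lower bound, so 5 is optimal.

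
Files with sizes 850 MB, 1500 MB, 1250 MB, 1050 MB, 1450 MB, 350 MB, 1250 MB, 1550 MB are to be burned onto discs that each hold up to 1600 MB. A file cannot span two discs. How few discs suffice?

7

Total = 1550 + 1500 + 1450 + 1250 + 1250 + 1050 + 850 + 350 = 9250 MB.
Lower bound: ⌈9250/1600⌉ = 6 discs.
Also, 7 files each exceed 800 MB, and no two of those can share a disc, so at least 7 discs are needed.
A packing using 7 discs:
  disc 1: 1550 = 1550
  disc 2: 1500 = 1500
  disc 3: 1450 = 1450
  disc 4: 1250 + 350 = 1600
  disc 5: 1250 = 1250
  disc 6: 1050 = 1050
  disc 7: 850 = 850
This matches the lower bound, so 7 is optimal.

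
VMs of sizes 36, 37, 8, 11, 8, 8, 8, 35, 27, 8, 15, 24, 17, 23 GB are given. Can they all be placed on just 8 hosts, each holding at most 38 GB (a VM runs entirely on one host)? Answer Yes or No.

A valid assignment using 8 hosts:
  host 1: 37 = 37
  host 2: 36 = 36
  host 3: 35 = 35
  host 4: 27 + 11 = 38
  host 5: 24 + 8 = 32
  host 6: 23 + 15 = 38
  host 7: 17 + 8 + 8 = 33
  host 8: 8 + 8 = 16
Every load is within 38 GB, so 8 hosts suffice.

Yes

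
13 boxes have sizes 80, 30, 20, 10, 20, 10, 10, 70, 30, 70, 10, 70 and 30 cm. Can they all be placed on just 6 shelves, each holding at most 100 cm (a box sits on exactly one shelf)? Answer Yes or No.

Yes

A valid assignment using 5 shelves:
  shelf 1: 80 + 20 = 100
  shelf 2: 70 + 30 = 100
  shelf 3: 70 + 30 = 100
  shelf 4: 70 + 30 = 100
  shelf 5: 20 + 10 + 10 + 10 + 10 = 60
That uses only 5 ≤ 6, so 6 shelves are enough.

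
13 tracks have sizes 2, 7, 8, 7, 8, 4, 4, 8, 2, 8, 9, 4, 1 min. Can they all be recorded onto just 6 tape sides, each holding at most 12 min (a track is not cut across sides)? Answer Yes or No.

No

Total = 72 min; ⌈72/12⌉ = 6.
7 tracks each exceed half the capacity and cannot share a side, forcing at least 7 tape sides.
At least 7 tape sides are required, but only 6 are allowed.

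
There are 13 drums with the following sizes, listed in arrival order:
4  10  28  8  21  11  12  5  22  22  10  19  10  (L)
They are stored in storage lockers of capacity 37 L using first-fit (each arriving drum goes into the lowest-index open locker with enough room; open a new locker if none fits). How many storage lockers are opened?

  4 → locker 1 (new)  [load 4/37]
  10 → locker 1  [load 14/37]
  28 → locker 2 (new)  [load 28/37]
  8 → locker 1  [load 22/37]
  21 → locker 3 (new)  [load 21/37]
  11 → locker 1  [load 33/37]
  12 → locker 3  [load 33/37]
  5 → locker 2  [load 33/37]
  22 → locker 4 (new)  [load 22/37]
  22 → locker 5 (new)  [load 22/37]
  10 → locker 4  [load 32/37]
  19 → locker 6 (new)  [load 19/37]
  10 → locker 5  [load 32/37]
6 storage lockers opened.

6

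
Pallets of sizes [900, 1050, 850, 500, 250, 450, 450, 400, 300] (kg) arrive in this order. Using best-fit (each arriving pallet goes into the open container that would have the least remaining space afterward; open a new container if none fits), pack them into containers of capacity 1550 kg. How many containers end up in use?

4

  900 → container 1 (new)  [load 900/1550]
  1050 → container 2 (new)  [load 1050/1550]
  850 → container 3 (new)  [load 850/1550]
  500 → container 2  [load 1550/1550]
  250 → container 1  [load 1150/1550]
  450 → container 3  [load 1300/1550]
  450 → container 4 (new)  [load 450/1550]
  400 → container 1  [load 1550/1550]
  300 → container 4  [load 750/1550]
4 containers opened.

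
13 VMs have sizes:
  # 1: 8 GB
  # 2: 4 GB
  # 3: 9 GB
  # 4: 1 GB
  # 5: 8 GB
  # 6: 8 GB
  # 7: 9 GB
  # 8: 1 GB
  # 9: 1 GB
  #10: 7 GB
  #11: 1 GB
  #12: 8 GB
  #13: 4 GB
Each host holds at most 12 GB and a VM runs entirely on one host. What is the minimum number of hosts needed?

Total = 9 + 9 + 8 + 8 + 8 + 8 + 7 + 4 + 4 + 1 + 1 + 1 + 1 = 69 GB.
Lower bound: ⌈69/12⌉ = 6 hosts.
Also, 7 VMs each exceed 6 GB, and no two of those can share a host, so at least 7 hosts are needed.
A packing using 7 hosts:
  host 1: 9 + 1 + 1 + 1 = 12
  host 2: 9 + 1 = 10
  host 3: 8 + 4 = 12
  host 4: 8 + 4 = 12
  host 5: 8 = 8
  host 6: 8 = 8
  host 7: 7 = 7
This matches the lower bound, so 7 is optimal.

7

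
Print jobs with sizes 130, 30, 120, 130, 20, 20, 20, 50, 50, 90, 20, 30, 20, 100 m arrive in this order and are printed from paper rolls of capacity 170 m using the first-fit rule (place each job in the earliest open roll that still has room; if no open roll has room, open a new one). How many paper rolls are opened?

  130 → roll 1 (new)  [load 130/170]
  30 → roll 1  [load 160/170]
  120 → roll 2 (new)  [load 120/170]
  130 → roll 3 (new)  [load 130/170]
  20 → roll 2  [load 140/170]
  20 → roll 2  [load 160/170]
  20 → roll 3  [load 150/170]
  50 → roll 4 (new)  [load 50/170]
  50 → roll 4  [load 100/170]
  90 → roll 5 (new)  [load 90/170]
  20 → roll 3  [load 170/170]
  30 → roll 4  [load 130/170]
  20 → roll 4  [load 150/170]
  100 → roll 6 (new)  [load 100/170]
6 paper rolls opened.

6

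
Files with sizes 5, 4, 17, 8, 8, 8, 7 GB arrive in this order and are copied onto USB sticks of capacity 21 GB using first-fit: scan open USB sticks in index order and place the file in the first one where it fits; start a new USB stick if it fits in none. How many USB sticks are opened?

4

  5 → USB stick 1 (new)  [load 5/21]
  4 → USB stick 1  [load 9/21]
  17 → USB stick 2 (new)  [load 17/21]
  8 → USB stick 1  [load 17/21]
  8 → USB stick 3 (new)  [load 8/21]
  8 → USB stick 3  [load 16/21]
  7 → USB stick 4 (new)  [load 7/21]
4 USB sticks opened.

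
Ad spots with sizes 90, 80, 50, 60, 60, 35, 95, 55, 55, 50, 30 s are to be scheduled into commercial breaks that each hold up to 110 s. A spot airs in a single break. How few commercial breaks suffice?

7

Total = 95 + 90 + 80 + 60 + 60 + 55 + 55 + 50 + 50 + 35 + 30 = 660 s.
Lower bound: ⌈660/110⌉ = 6 commercial breaks.
A packing using 7 commercial breaks:
  break 1: 95 = 95
  break 2: 90 = 90
  break 3: 80 + 30 = 110
  break 4: 60 + 50 = 110
  break 5: 60 + 50 = 110
  break 6: 55 + 55 = 110
  break 7: 35 = 35
No arrangement into 6 commercial breaks stays within capacity, so 7 is optimal.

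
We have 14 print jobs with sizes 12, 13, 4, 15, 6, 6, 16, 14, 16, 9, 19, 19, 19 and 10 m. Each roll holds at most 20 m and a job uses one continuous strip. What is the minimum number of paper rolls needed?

Total = 19 + 19 + 19 + 16 + 16 + 15 + 14 + 13 + 12 + 10 + 9 + 6 + 6 + 4 = 178 m.
Lower bound: ⌈178/20⌉ = 9 paper rolls.
A packing using 10 paper rolls:
  roll 1: 19 = 19
  roll 2: 19 = 19
  roll 3: 19 = 19
  roll 4: 16 + 4 = 20
  roll 5: 16 = 16
  roll 6: 15 = 15
  roll 7: 14 + 6 = 20
  roll 8: 13 + 6 = 19
  roll 9: 12 = 12
  roll 10: 10 + 9 = 19
No arrangement into 9 paper rolls stays within capacity, so 10 is optimal.

10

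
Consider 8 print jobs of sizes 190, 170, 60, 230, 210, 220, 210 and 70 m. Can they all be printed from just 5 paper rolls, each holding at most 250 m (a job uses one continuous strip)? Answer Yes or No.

Total = 1360 m; ⌈1360/250⌉ = 6.
At least 6 paper rolls are required, but only 5 are allowed.

No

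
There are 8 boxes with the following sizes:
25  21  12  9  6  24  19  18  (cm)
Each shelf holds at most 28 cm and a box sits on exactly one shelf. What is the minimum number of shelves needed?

Total = 25 + 24 + 21 + 19 + 18 + 12 + 9 + 6 = 134 cm.
Lower bound: ⌈134/28⌉ = 5 shelves.
A packing using 6 shelves:
  shelf 1: 25 = 25
  shelf 2: 24 = 24
  shelf 3: 21 + 6 = 27
  shelf 4: 19 + 9 = 28
  shelf 5: 18 = 18
  shelf 6: 12 = 12
No arrangement into 5 shelves stays within capacity, so 6 is optimal.

6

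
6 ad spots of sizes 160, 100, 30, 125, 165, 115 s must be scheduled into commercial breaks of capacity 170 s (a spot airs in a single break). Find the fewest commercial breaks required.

5

Total = 165 + 160 + 125 + 115 + 100 + 30 = 695 s.
Lower bound: ⌈695/170⌉ = 5 commercial breaks.
A packing using 5 commercial breaks:
  break 1: 165 = 165
  break 2: 160 = 160
  break 3: 125 + 30 = 155
  break 4: 115 = 115
  break 5: 100 = 100
This matches the lower bound, so 5 is optimal.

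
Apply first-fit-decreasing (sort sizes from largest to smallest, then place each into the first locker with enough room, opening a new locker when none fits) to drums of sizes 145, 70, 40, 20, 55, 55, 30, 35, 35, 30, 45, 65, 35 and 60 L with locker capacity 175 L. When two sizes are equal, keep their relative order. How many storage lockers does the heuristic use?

Sorted descending: 145, 70, 65, 60, 55, 55, 45, 40, 35, 35, 35, 30, 30, 20.
  145 → locker 1 (new)  [load 145/175]
  70 → locker 2 (new)  [load 70/175]
  65 → locker 2  [load 135/175]
  60 → locker 3 (new)  [load 60/175]
  55 → locker 3  [load 115/175]
  55 → locker 3  [load 170/175]
  45 → locker 4 (new)  [load 45/175]
  40 → locker 2  [load 175/175]
  35 → locker 4  [load 80/175]
  35 → locker 4  [load 115/175]
  35 → locker 4  [load 150/175]
  30 → locker 1  [load 175/175]
  30 → locker 5 (new)  [load 30/175]
  20 → locker 4  [load 170/175]
5 storage lockers opened.

5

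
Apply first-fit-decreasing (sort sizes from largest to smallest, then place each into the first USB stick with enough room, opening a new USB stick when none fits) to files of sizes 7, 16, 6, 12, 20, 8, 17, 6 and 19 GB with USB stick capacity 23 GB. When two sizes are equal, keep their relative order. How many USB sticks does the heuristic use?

6

Sorted descending: 20, 19, 17, 16, 12, 8, 7, 6, 6.
  20 → USB stick 1 (new)  [load 20/23]
  19 → USB stick 2 (new)  [load 19/23]
  17 → USB stick 3 (new)  [load 17/23]
  16 → USB stick 4 (new)  [load 16/23]
  12 → USB stick 5 (new)  [load 12/23]
  8 → USB stick 5  [load 20/23]
  7 → USB stick 4  [load 23/23]
  6 → USB stick 3  [load 23/23]
  6 → USB stick 6 (new)  [load 6/23]
6 USB sticks opened.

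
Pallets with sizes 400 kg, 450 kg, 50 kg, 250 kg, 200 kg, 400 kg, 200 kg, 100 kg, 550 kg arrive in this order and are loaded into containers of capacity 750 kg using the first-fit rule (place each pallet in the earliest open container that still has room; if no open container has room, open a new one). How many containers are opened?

4

  400 → container 1 (new)  [load 400/750]
  450 → container 2 (new)  [load 450/750]
  50 → container 1  [load 450/750]
  250 → container 1  [load 700/750]
  200 → container 2  [load 650/750]
  400 → container 3 (new)  [load 400/750]
  200 → container 3  [load 600/750]
  100 → container 2  [load 750/750]
  550 → container 4 (new)  [load 550/750]
4 containers opened.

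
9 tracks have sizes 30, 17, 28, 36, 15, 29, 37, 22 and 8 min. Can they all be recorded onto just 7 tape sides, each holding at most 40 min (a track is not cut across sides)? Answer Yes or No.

A valid assignment using 7 tape sides:
  side 1: 37 = 37
  side 2: 36 = 36
  side 3: 30 + 8 = 38
  side 4: 29 = 29
  side 5: 28 = 28
  side 6: 22 + 17 = 39
  side 7: 15 = 15
Every load is within 40 min, so 7 tape sides suffice.

Yes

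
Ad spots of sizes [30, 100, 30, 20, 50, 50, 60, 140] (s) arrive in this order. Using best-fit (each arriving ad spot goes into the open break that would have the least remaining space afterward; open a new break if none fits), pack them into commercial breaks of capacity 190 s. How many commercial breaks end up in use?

3

  30 → break 1 (new)  [load 30/190]
  100 → break 1  [load 130/190]
  30 → break 1  [load 160/190]
  20 → break 1  [load 180/190]
  50 → break 2 (new)  [load 50/190]
  50 → break 2  [load 100/190]
  60 → break 2  [load 160/190]
  140 → break 3 (new)  [load 140/190]
3 commercial breaks opened.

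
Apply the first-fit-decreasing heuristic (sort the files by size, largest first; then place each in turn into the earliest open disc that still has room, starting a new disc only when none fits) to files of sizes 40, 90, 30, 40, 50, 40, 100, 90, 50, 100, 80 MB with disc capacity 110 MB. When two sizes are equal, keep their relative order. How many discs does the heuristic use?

Sorted descending: 100, 100, 90, 90, 80, 50, 50, 40, 40, 40, 30.
  100 → disc 1 (new)  [load 100/110]
  100 → disc 2 (new)  [load 100/110]
  90 → disc 3 (new)  [load 90/110]
  90 → disc 4 (new)  [load 90/110]
  80 → disc 5 (new)  [load 80/110]
  50 → disc 6 (new)  [load 50/110]
  50 → disc 6  [load 100/110]
  40 → disc 7 (new)  [load 40/110]
  40 → disc 7  [load 80/110]
  40 → disc 8 (new)  [load 40/110]
  30 → disc 5  [load 110/110]
8 discs opened.

8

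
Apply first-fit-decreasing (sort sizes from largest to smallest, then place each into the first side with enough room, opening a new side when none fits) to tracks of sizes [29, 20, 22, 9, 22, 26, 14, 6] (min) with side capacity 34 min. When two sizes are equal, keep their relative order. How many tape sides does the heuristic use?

Sorted descending: 29, 26, 22, 22, 20, 14, 9, 6.
  29 → side 1 (new)  [load 29/34]
  26 → side 2 (new)  [load 26/34]
  22 → side 3 (new)  [load 22/34]
  22 → side 4 (new)  [load 22/34]
  20 → side 5 (new)  [load 20/34]
  14 → side 5  [load 34/34]
  9 → side 3  [load 31/34]
  6 → side 2  [load 32/34]
5 tape sides opened.

5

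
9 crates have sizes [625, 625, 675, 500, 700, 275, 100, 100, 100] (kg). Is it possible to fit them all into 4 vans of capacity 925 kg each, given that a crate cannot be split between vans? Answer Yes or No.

No

Total = 3700 kg; ⌈3700/925⌉ = 4.
5 crates each exceed half the capacity and cannot share a van, forcing at least 5 vans.
At least 5 vans are required, but only 4 are allowed.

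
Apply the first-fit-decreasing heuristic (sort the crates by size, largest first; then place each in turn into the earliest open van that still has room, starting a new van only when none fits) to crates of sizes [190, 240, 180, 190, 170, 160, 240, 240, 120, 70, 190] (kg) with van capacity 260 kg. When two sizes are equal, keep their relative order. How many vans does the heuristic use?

Sorted descending: 240, 240, 240, 190, 190, 190, 180, 170, 160, 120, 70.
  240 → van 1 (new)  [load 240/260]
  240 → van 2 (new)  [load 240/260]
  240 → van 3 (new)  [load 240/260]
  190 → van 4 (new)  [load 190/260]
  190 → van 5 (new)  [load 190/260]
  190 → van 6 (new)  [load 190/260]
  180 → van 7 (new)  [load 180/260]
  170 → van 8 (new)  [load 170/260]
  160 → van 9 (new)  [load 160/260]
  120 → van 10 (new)  [load 120/260]
  70 → van 4  [load 260/260]
10 vans opened.

10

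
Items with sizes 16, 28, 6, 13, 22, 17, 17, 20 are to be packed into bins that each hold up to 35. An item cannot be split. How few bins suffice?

5

Total = 28 + 22 + 20 + 17 + 17 + 16 + 13 + 6 = 139.
Lower bound: ⌈139/35⌉ = 4 bins.
A packing using 5 bins:
  bin 1: 28 + 6 = 34
  bin 2: 22 + 13 = 35
  bin 3: 20 = 20
  bin 4: 17 + 17 = 34
  bin 5: 16 = 16
No arrangement into 4 bins stays within capacity, so 5 is optimal.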